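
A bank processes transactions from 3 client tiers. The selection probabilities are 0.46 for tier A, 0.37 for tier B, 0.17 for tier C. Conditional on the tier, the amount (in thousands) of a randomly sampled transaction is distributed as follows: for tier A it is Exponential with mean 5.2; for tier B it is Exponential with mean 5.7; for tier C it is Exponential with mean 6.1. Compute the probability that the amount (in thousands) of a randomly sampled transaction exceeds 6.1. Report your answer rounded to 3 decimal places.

Conditional on each tier, P(X > 6.1): A: 0.309413; B: 0.342948; C: 0.367879.
By total probability, P(X > 6.1) = 0.46·0.309413 + 0.37·0.342948 + 0.17·0.367879 = 0.331761.

0.332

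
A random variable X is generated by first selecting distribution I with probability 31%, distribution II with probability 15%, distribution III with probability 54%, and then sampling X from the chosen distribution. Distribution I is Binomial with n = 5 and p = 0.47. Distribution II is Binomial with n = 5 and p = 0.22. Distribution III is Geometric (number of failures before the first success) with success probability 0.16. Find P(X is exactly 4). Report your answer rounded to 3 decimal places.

0.084

Conditional on each component, P(X = 4): I: 0.129312; II: 0.00913598; III: 0.0796594.
By total probability, P(X = 4) = 0.31·0.129312 + 0.15·0.00913598 + 0.54·0.0796594 = 0.0844731.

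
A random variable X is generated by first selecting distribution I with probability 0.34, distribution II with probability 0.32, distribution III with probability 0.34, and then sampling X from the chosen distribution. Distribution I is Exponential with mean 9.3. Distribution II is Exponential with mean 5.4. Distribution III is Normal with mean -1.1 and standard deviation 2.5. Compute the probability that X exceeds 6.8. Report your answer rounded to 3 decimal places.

0.255

Conditional on each component, P(X > 6.8): I: 0.481339; II: 0.283864; III: 0.000788846.
By total probability, P(X > 6.8) = 0.34·0.481339 + 0.32·0.283864 + 0.34·0.000788846 = 0.25476.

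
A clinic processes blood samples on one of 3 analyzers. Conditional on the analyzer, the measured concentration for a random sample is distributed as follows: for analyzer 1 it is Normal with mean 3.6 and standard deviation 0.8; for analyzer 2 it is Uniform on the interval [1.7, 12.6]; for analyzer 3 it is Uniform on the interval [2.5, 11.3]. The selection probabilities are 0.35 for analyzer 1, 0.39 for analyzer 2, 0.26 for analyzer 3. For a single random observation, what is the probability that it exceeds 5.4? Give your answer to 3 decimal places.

0.436

Conditional on each analyzer, P(X > 5.4): 1: 0.0122245; 2: 0.66055; 3: 0.670455.
By total probability, P(X > 5.4) = 0.35·0.0122245 + 0.39·0.66055 + 0.26·0.670455 = 0.436211.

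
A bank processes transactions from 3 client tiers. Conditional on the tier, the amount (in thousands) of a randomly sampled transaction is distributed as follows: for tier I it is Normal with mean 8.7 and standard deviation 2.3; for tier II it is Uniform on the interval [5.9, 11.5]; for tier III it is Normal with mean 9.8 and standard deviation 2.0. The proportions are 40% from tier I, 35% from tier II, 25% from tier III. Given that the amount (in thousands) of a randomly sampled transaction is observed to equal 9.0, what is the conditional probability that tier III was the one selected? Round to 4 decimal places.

Likelihoods f(9.0 | ·): I: 0.171984; II: 0.178571; III: 0.184135.
Posterior ∝ prior × likelihood. Numerator for III: 0.25·0.184135 = 0.0460338.
Normalizing constant: 0.4·0.171984 + 0.35·0.178571 + 0.25·0.184135 = 0.177327.
P(III | observation) = 0.0460338 / 0.177327 = 0.259598.

0.2596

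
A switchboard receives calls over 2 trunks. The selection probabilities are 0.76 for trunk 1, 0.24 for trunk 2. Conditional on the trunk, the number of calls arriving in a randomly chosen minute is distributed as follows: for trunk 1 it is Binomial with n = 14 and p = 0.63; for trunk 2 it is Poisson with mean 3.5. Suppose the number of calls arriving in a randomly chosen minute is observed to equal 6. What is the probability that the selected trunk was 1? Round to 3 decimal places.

0.730

Likelihoods P(X=6 | ·): 1: 0.0659496; 2: 0.0770983.
Posterior ∝ prior × likelihood. Numerator for 1: 0.76·0.0659496 = 0.0501217.
Normalizing constant: 0.76·0.0659496 + 0.24·0.0770983 = 0.0686253.
P(1 | observation) = 0.0501217 / 0.0686253 = 0.730368.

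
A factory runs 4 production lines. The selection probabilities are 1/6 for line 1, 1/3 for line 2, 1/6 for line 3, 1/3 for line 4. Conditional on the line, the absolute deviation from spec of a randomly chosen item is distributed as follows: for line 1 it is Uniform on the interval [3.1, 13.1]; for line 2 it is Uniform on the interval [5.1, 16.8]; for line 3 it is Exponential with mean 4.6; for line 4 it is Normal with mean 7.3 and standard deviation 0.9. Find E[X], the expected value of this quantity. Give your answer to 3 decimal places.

Component means — 1: 8.1; 2: 10.95; 3: 4.6; 4: 7.3.
E[X] = 0.166667·8.1 + 0.333333·10.95 + 0.166667·4.6 + 0.333333·7.3 = 8.2.

8.200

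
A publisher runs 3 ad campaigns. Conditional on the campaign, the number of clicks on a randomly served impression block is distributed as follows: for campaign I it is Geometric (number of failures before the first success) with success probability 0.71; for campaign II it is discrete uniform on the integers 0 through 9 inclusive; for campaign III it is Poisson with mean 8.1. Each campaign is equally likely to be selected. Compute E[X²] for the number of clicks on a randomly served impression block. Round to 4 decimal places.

For each component E[X²] = Var + (mean)², giving I: 0.742115; II: 28.5; III: 73.71.
Overall E[X²] = 0.333333·0.742115 + 0.333333·28.5 + 0.333333·73.71 = 34.3174.

34.3174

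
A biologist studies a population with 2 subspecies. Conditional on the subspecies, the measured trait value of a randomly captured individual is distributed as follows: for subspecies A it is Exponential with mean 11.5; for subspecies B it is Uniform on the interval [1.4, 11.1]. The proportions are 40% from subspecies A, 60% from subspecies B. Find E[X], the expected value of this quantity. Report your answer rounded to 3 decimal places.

Component means — A: 11.5; B: 6.25.
E[X] = 0.4·11.5 + 0.6·6.25 = 8.35.

8.350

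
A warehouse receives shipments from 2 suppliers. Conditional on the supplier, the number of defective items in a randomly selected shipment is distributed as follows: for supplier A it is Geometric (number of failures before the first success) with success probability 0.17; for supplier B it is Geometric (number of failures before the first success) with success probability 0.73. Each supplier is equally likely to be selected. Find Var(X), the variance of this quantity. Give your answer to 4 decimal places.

19.7038

Per component, A: μ=4.88235, E[X²]=52.5571; B: μ=0.369863, E[X²]=0.64346.
E[X] = 0.5·4.88235 + 0.5·0.369863 = 2.62611.
E[X²] = 0.5·52.5571 + 0.5·0.64346 = 26.6003.
Var(X) = E[X²] − (E[X])² = 26.6003 − 6.89644 = 19.7038.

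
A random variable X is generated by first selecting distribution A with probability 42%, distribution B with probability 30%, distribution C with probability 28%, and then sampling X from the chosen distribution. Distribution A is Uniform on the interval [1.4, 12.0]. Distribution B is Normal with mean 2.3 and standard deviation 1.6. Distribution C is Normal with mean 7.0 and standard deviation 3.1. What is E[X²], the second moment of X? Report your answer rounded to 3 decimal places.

41.552

For each component E[X²] = Var + (mean)², giving A: 54.2533; B: 7.85; C: 58.61.
Overall E[X²] = 0.42·54.2533 + 0.3·7.85 + 0.28·58.61 = 41.5522.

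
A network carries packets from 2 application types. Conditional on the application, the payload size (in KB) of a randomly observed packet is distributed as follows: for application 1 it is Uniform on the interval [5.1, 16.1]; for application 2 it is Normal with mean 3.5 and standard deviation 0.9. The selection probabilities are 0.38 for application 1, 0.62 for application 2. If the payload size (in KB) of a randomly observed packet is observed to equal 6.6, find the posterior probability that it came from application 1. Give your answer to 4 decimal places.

Likelihoods f(6.6 | ·): 1: 0.0909091; 2: 0.00117595.
Posterior ∝ prior × likelihood. Numerator for 1: 0.38·0.0909091 = 0.0345455.
Normalizing constant: 0.38·0.0909091 + 0.62·0.00117595 = 0.0352745.
P(1 | observation) = 0.0345455 / 0.0352745 = 0.979331.

0.9793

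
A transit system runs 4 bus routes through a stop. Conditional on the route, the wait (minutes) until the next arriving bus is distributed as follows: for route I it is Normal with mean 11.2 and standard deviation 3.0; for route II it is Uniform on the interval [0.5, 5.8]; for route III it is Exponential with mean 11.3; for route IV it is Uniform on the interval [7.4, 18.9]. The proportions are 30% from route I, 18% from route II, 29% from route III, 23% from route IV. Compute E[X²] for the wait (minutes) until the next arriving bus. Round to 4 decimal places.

For each component E[X²] = Var + (mean)², giving I: 134.44; II: 12.2633; III: 255.38; IV: 183.943.
Overall E[X²] = 0.3·134.44 + 0.18·12.2633 + 0.29·255.38 + 0.23·183.943 = 158.907.

158.9066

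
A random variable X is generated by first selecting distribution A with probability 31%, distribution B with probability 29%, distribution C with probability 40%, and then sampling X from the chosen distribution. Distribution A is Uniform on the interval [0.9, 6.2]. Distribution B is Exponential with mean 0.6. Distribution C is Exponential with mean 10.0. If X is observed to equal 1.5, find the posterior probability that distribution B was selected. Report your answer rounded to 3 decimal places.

Likelihoods f(1.5 | ·): A: 0.188679; B: 0.136808; C: 0.0860708.
Posterior ∝ prior × likelihood. Numerator for B: 0.29·0.136808 = 0.0396744.
Normalizing constant: 0.31·0.188679 + 0.29·0.136808 + 0.4·0.0860708 = 0.132593.
P(B | observation) = 0.0396744 / 0.132593 = 0.299219.

0.299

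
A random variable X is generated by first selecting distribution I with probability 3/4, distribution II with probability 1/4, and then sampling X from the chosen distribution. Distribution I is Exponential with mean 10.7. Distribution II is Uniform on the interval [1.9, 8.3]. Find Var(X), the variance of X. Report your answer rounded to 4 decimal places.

Per component, I: μ=10.7, E[X²]=228.98; II: μ=5.1, E[X²]=29.4233.
E[X] = 0.75·10.7 + 0.25·5.1 = 9.3.
E[X²] = 0.75·228.98 + 0.25·29.4233 = 179.091.
Var(X) = E[X²] − (E[X])² = 179.091 − 86.49 = 92.6008.

92.6008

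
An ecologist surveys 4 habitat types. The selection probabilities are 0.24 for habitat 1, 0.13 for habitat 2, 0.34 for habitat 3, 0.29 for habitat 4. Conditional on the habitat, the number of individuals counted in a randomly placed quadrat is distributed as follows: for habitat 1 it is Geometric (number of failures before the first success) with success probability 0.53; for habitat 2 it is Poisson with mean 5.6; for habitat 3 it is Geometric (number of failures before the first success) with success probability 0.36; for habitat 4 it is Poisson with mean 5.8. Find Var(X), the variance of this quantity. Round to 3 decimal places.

Per component, 1: μ=0.886792, E[X²]=2.45959; 2: μ=5.6, E[X²]=36.96; 3: μ=1.77778, E[X²]=8.09877; 4: μ=5.8, E[X²]=39.44.
E[X] = 0.24·0.886792 + 0.13·5.6 + 0.34·1.77778 + 0.29·5.8 = 3.22727.
E[X²] = 0.24·2.45959 + 0.13·36.96 + 0.34·8.09877 + 0.29·39.44 = 19.5863.
Var(X) = E[X²] − (E[X])² = 19.5863 − 10.4153 = 9.17098.

9.171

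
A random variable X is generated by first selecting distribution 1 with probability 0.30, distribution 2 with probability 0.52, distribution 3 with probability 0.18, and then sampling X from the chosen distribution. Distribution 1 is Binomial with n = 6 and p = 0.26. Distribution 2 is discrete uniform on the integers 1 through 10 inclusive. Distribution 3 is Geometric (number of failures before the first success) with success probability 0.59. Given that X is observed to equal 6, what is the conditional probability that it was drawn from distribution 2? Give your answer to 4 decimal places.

0.9886

Likelihoods P(X=6 | ·): 1: 0.000308916; 2: 0.1; 3: 0.00280256.
Posterior ∝ prior × likelihood. Numerator for 2: 0.52·0.1 = 0.052.
Normalizing constant: 0.3·0.000308916 + 0.52·0.1 + 0.18·0.00280256 = 0.0525971.
P(2 | observation) = 0.052 / 0.0525971 = 0.988647.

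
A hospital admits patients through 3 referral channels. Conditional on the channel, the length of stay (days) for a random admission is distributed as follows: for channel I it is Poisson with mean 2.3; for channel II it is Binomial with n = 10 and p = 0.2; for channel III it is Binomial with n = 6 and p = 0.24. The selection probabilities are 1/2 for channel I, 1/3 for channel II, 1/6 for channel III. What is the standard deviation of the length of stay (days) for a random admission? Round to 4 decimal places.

Per component, I: μ=2.3, E[X²]=7.59; II: μ=2, E[X²]=5.6; III: μ=1.44, E[X²]=3.168.
E[X] = 0.5·2.3 + 0.333333·2 + 0.166667·1.44 = 2.05667.
E[X²] = 0.5·7.59 + 0.333333·5.6 + 0.166667·3.168 = 6.18967.
Var(X) = E[X²] − (E[X])² = 6.18967 − 4.22988 = 1.95979.
SD(X) = √1.95979 = 1.39992.

1.3999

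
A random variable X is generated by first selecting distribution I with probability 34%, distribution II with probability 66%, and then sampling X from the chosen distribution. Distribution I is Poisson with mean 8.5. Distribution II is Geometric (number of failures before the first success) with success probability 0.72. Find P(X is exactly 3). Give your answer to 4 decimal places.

0.0175

Conditional on each component, P(X = 3): I: 0.0208258; II: 0.0158054.
By total probability, P(X = 3) = 0.34·0.0208258 + 0.66·0.0158054 = 0.0175124.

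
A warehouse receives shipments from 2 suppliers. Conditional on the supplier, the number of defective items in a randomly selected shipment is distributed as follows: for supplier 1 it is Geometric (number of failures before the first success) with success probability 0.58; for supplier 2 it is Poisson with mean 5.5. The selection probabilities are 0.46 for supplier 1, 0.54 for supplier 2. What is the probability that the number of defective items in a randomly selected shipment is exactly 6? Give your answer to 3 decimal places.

Conditional on each supplier, P(X = 6): 1: 0.00318364; 2: 0.157117.
By total probability, P(X = 6) = 0.46·0.00318364 + 0.54·0.157117 = 0.0863078.

0.086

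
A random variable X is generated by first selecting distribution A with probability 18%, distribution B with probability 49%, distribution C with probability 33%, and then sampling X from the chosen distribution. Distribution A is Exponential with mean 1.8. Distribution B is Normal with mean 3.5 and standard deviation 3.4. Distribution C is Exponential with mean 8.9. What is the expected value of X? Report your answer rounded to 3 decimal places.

Component means — A: 1.8; B: 3.5; C: 8.9.
E[X] = 0.18·1.8 + 0.49·3.5 + 0.33·8.9 = 4.976.

4.976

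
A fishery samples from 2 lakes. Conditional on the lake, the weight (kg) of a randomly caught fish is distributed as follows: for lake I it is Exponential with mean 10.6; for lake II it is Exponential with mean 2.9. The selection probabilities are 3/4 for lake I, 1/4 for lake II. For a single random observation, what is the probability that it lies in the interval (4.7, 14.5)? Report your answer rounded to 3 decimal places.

0.338

Conditional on each lake, P(4.7 < X < 14.5): I: 0.387218; II: 0.191024.
By total probability, P(4.7 < X < 14.5) = 0.75·0.387218 + 0.25·0.191024 = 0.33817.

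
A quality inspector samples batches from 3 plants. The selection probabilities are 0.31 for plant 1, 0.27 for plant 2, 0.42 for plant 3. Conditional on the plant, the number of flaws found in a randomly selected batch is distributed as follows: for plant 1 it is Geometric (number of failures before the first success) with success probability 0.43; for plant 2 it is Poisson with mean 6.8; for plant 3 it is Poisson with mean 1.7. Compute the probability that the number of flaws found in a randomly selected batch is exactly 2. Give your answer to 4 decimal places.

Conditional on each plant, P(X = 2): 1: 0.139707; 2: 0.0257505; 3: 0.263978.
By total probability, P(X = 2) = 0.31·0.139707 + 0.27·0.0257505 + 0.42·0.263978 = 0.161132.

0.1611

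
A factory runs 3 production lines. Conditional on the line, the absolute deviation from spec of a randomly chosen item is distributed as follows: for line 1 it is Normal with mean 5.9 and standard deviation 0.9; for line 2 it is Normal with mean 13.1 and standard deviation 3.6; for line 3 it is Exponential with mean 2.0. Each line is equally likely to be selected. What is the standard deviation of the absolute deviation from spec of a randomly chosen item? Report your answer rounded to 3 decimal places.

Per component, 1: μ=5.9, E[X²]=35.62; 2: μ=13.1, E[X²]=184.57; 3: μ=2, E[X²]=8.
E[X] = 0.333333·5.9 + 0.333333·13.1 + 0.333333·2 = 7.
E[X²] = 0.333333·35.62 + 0.333333·184.57 + 0.333333·8 = 76.0633.
Var(X) = E[X²] − (E[X])² = 76.0633 − 49 = 27.0633.
SD(X) = √27.0633 = 5.20224.

5.202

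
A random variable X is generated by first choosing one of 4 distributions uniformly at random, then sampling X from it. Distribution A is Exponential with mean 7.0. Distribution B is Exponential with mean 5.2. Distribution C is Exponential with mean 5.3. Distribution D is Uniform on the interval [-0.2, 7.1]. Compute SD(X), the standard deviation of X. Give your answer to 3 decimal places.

Per component, A: μ=7, E[X²]=98; B: μ=5.2, E[X²]=54.08; C: μ=5.3, E[X²]=56.18; D: μ=3.45, E[X²]=16.3433.
E[X] = 0.25·7 + 0.25·5.2 + 0.25·5.3 + 0.25·3.45 = 5.2375.
E[X²] = 0.25·98 + 0.25·54.08 + 0.25·56.18 + 0.25·16.3433 = 56.1508.
Var(X) = E[X²] − (E[X])² = 56.1508 − 27.4314 = 28.7194.
SD(X) = √28.7194 = 5.35905.

5.359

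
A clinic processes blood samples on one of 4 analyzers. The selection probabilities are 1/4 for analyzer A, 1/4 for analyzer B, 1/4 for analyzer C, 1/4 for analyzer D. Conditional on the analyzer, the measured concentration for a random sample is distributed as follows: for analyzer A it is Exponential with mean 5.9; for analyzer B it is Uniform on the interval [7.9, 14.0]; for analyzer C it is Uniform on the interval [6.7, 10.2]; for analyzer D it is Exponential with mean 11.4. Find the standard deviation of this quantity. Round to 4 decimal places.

Per component, A: μ=5.9, E[X²]=69.62; B: μ=10.95, E[X²]=123.003; C: μ=8.45, E[X²]=72.4233; D: μ=11.4, E[X²]=259.92.
E[X] = 0.25·5.9 + 0.25·10.95 + 0.25·8.45 + 0.25·11.4 = 9.175.
E[X²] = 0.25·69.62 + 0.25·123.003 + 0.25·72.4233 + 0.25·259.92 = 131.242.
Var(X) = E[X²] − (E[X])² = 131.242 − 84.1806 = 47.061.
SD(X) = √47.061 = 6.86011.

6.8601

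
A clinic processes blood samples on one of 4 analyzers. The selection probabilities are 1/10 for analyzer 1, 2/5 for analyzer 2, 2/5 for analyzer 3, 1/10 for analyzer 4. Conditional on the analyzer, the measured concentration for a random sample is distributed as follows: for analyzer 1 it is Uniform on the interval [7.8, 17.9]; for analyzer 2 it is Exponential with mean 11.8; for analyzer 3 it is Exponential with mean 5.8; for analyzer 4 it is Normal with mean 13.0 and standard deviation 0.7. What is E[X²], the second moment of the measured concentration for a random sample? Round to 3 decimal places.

172.615

For each component E[X²] = Var + (mean)², giving 1: 173.623; 2: 278.48; 3: 67.28; 4: 169.49.
Overall E[X²] = 0.1·173.623 + 0.4·278.48 + 0.4·67.28 + 0.1·169.49 = 172.615.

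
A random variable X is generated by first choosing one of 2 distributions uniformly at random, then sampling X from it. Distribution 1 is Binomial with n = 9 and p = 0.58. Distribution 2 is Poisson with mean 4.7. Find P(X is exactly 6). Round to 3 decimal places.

0.187

Conditional on each component, P(X = 6): 1: 0.236916; 2: 0.136167.
By total probability, P(X = 6) = 0.5·0.236916 + 0.5·0.136167 = 0.186541.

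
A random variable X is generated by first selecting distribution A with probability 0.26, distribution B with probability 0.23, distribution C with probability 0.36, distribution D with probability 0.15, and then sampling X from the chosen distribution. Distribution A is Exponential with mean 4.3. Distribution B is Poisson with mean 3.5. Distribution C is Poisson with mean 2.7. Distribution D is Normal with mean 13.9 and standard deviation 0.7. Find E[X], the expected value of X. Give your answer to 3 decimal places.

Component means — A: 4.3; B: 3.5; C: 2.7; D: 13.9.
E[X] = 0.26·4.3 + 0.23·3.5 + 0.36·2.7 + 0.15·13.9 = 4.98.

4.980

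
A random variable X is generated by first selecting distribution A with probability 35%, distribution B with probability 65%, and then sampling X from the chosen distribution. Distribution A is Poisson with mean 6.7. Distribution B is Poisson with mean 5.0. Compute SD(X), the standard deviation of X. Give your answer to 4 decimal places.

Per component, A: μ=6.7, E[X²]=51.59; B: μ=5, E[X²]=30.
E[X] = 0.35·6.7 + 0.65·5 = 5.595.
E[X²] = 0.35·51.59 + 0.65·30 = 37.5565.
Var(X) = E[X²] − (E[X])² = 37.5565 − 31.304 = 6.25248.
SD(X) = √6.25248 = 2.50049.

2.5005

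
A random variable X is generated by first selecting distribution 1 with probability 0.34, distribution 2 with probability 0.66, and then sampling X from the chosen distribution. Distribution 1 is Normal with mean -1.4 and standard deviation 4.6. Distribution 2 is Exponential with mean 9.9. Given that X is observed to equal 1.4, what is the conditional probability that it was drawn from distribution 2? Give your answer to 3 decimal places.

Likelihoods f(1.4 | ·): 1: 0.0720604; 2: 0.0876899.
Posterior ∝ prior × likelihood. Numerator for 2: 0.66·0.0876899 = 0.0578753.
Normalizing constant: 0.34·0.0720604 + 0.66·0.0876899 = 0.0823759.
P(2 | observation) = 0.0578753 / 0.0823759 = 0.702576.

0.703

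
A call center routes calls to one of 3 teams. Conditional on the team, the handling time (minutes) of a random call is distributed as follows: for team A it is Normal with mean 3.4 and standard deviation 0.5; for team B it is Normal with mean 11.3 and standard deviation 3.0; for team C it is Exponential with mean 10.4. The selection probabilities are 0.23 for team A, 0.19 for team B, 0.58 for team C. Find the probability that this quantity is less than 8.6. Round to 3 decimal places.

0.591

Conditional on each team, P(X < 8.6): A: 1; B: 0.18406; C: 0.562607.
By total probability, P(X < 8.6) = 0.23·1 + 0.19·0.18406 + 0.58·0.562607 = 0.591283.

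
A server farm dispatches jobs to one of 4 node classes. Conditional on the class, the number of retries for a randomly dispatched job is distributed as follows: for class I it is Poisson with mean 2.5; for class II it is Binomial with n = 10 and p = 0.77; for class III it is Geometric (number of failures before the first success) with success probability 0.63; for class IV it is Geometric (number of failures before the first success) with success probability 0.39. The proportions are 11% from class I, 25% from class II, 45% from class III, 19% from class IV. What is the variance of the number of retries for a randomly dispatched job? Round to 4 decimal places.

10.4036

Per component, I: μ=2.5, E[X²]=8.75; II: μ=7.7, E[X²]=61.061; III: μ=0.587302, E[X²]=1.27715; IV: μ=1.5641, E[X²]=6.45694.
E[X] = 0.11·2.5 + 0.25·7.7 + 0.45·0.587302 + 0.19·1.5641 = 2.76147.
E[X²] = 0.11·8.75 + 0.25·61.061 + 0.45·1.27715 + 0.19·6.45694 = 18.0293.
Var(X) = E[X²] − (E[X])² = 18.0293 − 7.62569 = 10.4036.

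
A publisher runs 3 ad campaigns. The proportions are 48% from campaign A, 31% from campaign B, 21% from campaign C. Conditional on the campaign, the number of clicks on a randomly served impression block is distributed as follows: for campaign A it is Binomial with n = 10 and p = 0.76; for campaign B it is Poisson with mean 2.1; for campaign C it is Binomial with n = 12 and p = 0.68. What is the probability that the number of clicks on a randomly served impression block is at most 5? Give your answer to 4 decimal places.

0.3472

Conditional on each campaign, P(X ≤ 5): A: 0.066989; B: 0.979551; C: 0.0540108.
By total probability, P(X ≤ 5) = 0.48·0.066989 + 0.31·0.979551 + 0.21·0.0540108 = 0.347158.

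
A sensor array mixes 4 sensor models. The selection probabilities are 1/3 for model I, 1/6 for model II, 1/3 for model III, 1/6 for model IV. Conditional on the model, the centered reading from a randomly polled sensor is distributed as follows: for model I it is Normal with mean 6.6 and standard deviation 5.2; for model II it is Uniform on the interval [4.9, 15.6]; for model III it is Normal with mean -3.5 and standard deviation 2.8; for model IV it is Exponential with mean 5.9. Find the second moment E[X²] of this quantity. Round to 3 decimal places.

For each component E[X²] = Var + (mean)², giving I: 70.6; II: 114.603; III: 20.09; IV: 69.62.
Overall E[X²] = 0.333333·70.6 + 0.166667·114.603 + 0.333333·20.09 + 0.166667·69.62 = 60.9339.

60.934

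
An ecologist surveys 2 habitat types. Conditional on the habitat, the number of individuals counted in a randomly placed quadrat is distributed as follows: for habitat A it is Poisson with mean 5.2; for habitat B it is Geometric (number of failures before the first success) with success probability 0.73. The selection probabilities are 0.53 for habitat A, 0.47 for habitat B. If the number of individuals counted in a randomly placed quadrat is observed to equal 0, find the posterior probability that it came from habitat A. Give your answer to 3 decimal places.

Likelihoods P(X=0 | ·): A: 0.00551656; B: 0.73.
Posterior ∝ prior × likelihood. Numerator for A: 0.53·0.00551656 = 0.00292378.
Normalizing constant: 0.53·0.00551656 + 0.47·0.73 = 0.346024.
P(A | observation) = 0.00292378 / 0.346024 = 0.00844965.

0.008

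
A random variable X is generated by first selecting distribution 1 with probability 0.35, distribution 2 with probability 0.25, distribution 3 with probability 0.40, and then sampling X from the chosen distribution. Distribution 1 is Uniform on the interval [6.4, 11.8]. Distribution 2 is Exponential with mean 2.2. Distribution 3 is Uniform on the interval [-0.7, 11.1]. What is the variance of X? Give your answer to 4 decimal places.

Per component, 1: μ=9.1, E[X²]=85.24; 2: μ=2.2, E[X²]=9.68; 3: μ=5.2, E[X²]=38.6433.
E[X] = 0.35·9.1 + 0.25·2.2 + 0.4·5.2 = 5.815.
E[X²] = 0.35·85.24 + 0.25·9.68 + 0.4·38.6433 = 47.7113.
Var(X) = E[X²] − (E[X])² = 47.7113 − 33.8142 = 13.8971.

13.8971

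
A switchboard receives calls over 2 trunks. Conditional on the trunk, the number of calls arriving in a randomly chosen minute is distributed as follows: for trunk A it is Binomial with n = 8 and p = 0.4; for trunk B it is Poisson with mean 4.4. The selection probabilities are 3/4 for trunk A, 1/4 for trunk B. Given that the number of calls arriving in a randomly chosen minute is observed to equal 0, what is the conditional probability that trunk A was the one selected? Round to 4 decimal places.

0.8041

Likelihoods P(X=0 | ·): A: 0.0167962; B: 0.0122773.
Posterior ∝ prior × likelihood. Numerator for A: 0.75·0.0167962 = 0.0125971.
Normalizing constant: 0.75·0.0167962 + 0.25·0.0122773 = 0.0156665.
P(A | observation) = 0.0125971 / 0.0156665 = 0.804082.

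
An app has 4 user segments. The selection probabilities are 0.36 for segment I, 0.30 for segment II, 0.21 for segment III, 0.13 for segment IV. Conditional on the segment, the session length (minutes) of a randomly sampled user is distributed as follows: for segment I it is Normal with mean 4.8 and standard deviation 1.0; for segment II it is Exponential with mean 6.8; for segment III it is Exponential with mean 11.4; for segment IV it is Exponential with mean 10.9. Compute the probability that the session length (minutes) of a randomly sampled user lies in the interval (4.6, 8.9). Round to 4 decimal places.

Conditional on each segment, P(4.6 < X < 8.9): I: 0.579239; II: 0.238271; III: 0.209888; IV: 0.213752.
By total probability, P(4.6 < X < 8.9) = 0.36·0.579239 + 0.3·0.238271 + 0.21·0.209888 + 0.13·0.213752 = 0.351871.

0.3519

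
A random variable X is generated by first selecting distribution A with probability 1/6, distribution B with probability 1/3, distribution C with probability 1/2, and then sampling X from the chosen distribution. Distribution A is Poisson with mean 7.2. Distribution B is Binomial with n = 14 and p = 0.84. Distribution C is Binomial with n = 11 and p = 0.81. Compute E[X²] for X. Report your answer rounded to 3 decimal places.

For each component E[X²] = Var + (mean)², giving A: 59.04; B: 140.179; C: 81.081.
Overall E[X²] = 0.166667·59.04 + 0.333333·140.179 + 0.5·81.081 = 97.1069.

97.107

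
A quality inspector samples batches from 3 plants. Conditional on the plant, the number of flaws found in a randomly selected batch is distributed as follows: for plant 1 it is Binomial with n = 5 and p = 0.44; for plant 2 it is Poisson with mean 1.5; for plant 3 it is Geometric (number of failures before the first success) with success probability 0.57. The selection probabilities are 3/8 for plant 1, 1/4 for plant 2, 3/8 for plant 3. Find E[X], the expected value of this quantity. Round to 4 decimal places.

Component means — 1: 2.2; 2: 1.5; 3: 0.754386.
E[X] = 0.375·2.2 + 0.25·1.5 + 0.375·0.754386 = 1.48289.

1.4829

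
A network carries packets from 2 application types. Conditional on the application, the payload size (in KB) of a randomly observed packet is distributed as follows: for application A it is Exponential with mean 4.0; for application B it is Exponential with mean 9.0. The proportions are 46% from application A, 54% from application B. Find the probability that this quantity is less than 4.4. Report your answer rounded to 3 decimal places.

0.516

Conditional on each application, P(X < 4.4): A: 0.667129; B: 0.386693.
By total probability, P(X < 4.4) = 0.46·0.667129 + 0.54·0.386693 = 0.515693.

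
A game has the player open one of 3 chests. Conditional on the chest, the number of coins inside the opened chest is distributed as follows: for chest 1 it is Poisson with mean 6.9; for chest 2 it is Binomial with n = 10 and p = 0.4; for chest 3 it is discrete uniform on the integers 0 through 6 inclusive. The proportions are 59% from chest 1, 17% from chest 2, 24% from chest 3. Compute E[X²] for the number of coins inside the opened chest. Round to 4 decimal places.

38.4089

For each component E[X²] = Var + (mean)², giving 1: 54.51; 2: 18.4; 3: 13.
Overall E[X²] = 0.59·54.51 + 0.17·18.4 + 0.24·13 = 38.4089.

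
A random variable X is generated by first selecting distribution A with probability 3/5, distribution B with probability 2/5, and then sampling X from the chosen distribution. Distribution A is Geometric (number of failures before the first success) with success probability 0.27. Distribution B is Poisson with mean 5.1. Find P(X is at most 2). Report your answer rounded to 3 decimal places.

Conditional on each component, P(X ≤ 2): A: 0.610983; B: 0.116478.
By total probability, P(X ≤ 2) = 0.6·0.610983 + 0.4·0.116478 = 0.413181.

0.413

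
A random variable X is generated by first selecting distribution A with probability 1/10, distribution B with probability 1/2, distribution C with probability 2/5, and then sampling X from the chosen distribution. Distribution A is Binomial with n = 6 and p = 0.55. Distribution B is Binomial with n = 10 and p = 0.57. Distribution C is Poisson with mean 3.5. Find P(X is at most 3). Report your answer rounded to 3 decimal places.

Conditional on each component, P(X ≤ 3): A: 0.558482; B: 0.0805763; C: 0.536633.
By total probability, P(X ≤ 3) = 0.1·0.558482 + 0.5·0.0805763 + 0.4·0.536633 = 0.310789.

0.311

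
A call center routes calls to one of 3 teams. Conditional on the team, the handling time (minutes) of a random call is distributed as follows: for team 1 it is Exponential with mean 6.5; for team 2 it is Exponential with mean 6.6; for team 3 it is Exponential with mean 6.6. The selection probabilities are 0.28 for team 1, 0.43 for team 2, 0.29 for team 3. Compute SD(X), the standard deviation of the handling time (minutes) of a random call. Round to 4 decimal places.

6.5723

Per component, 1: μ=6.5, E[X²]=84.5; 2: μ=6.6, E[X²]=87.12; 3: μ=6.6, E[X²]=87.12.
E[X] = 0.28·6.5 + 0.43·6.6 + 0.29·6.6 = 6.572.
E[X²] = 0.28·84.5 + 0.43·87.12 + 0.29·87.12 = 86.3864.
Var(X) = E[X²] − (E[X])² = 86.3864 − 43.1912 = 43.1952.
SD(X) = √43.1952 = 6.57231.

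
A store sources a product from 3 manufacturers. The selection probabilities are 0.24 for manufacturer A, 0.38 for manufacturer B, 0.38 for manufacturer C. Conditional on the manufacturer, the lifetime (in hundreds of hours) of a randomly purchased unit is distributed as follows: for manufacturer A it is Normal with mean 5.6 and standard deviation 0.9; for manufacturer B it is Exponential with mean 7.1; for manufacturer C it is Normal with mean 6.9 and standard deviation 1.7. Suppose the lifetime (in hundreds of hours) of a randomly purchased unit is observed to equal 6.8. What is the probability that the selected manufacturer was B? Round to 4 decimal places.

0.1340

Likelihoods f(6.8 | ·): A: 0.182233; B: 0.0540502; C: 0.234266.
Posterior ∝ prior × likelihood. Numerator for B: 0.38·0.0540502 = 0.0205391.
Normalizing constant: 0.24·0.182233 + 0.38·0.0540502 + 0.38·0.234266 = 0.153296.
P(B | observation) = 0.0205391 / 0.153296 = 0.133983.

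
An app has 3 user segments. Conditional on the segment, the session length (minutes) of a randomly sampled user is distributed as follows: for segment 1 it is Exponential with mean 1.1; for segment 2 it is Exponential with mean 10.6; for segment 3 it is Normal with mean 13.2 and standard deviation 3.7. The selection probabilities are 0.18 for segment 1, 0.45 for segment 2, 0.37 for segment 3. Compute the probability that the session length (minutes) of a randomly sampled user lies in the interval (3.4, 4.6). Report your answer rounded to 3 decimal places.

Conditional on each segment, P(3.4 < X < 4.6): 1: 0.0301899; 2: 0.0776645; 3: 0.00601334.
By total probability, P(3.4 < X < 4.6) = 0.18·0.0301899 + 0.45·0.0776645 + 0.37·0.00601334 = 0.0426081.

0.043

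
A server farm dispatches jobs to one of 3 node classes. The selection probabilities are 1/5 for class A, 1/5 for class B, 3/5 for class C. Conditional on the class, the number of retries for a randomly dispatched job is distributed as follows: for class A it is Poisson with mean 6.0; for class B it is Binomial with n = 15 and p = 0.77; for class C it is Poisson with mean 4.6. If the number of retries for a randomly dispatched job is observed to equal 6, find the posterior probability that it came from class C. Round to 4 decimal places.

Likelihoods P(X=6 | ·): A: 0.160623; B: 0.00187888; C: 0.13227.
Posterior ∝ prior × likelihood. Numerator for C: 0.6·0.13227 = 0.0793617.
Normalizing constant: 0.2·0.160623 + 0.2·0.00187888 + 0.6·0.13227 = 0.111862.
P(C | observation) = 0.0793617 / 0.111862 = 0.70946.

0.7095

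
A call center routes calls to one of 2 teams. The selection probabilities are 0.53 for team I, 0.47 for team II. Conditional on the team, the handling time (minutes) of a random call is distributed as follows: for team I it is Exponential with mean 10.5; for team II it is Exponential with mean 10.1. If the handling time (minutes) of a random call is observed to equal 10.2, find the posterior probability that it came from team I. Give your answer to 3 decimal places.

Likelihoods f(10.2 | ·): I: 0.0360516; II: 0.0360649.
Posterior ∝ prior × likelihood. Numerator for I: 0.53·0.0360516 = 0.0191074.
Normalizing constant: 0.53·0.0360516 + 0.47·0.0360649 = 0.0360578.
P(I | observation) = 0.0191074 / 0.0360578 = 0.529908.

0.530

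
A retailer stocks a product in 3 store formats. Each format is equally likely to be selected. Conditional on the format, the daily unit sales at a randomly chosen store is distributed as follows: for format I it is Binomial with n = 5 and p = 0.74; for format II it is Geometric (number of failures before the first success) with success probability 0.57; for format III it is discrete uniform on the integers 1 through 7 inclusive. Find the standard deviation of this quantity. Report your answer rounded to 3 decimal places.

2.059

Per component, I: μ=3.7, E[X²]=14.652; II: μ=0.754386, E[X²]=1.89258; III: μ=4, E[X²]=20.
E[X] = 0.333333·3.7 + 0.333333·0.754386 + 0.333333·4 = 2.81813.
E[X²] = 0.333333·14.652 + 0.333333·1.89258 + 0.333333·20 = 12.1815.
Var(X) = E[X²] − (E[X])² = 12.1815 − 7.94185 = 4.23968.
SD(X) = √4.23968 = 2.05905.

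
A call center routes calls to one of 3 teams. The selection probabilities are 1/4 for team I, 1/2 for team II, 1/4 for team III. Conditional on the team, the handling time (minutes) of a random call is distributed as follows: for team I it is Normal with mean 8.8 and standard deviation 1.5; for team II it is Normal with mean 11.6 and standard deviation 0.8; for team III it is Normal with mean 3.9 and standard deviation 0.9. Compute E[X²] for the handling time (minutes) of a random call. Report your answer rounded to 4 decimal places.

For each component E[X²] = Var + (mean)², giving I: 79.69; II: 135.2; III: 16.02.
Overall E[X²] = 0.25·79.69 + 0.5·135.2 + 0.25·16.02 = 91.5275.

91.5275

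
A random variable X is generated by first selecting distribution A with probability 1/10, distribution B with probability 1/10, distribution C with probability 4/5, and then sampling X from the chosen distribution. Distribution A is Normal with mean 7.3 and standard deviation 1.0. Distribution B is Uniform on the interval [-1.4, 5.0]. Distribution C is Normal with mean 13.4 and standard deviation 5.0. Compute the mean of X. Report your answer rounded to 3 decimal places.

11.630

Component means — A: 7.3; B: 1.8; C: 13.4.
E[X] = 0.1·7.3 + 0.1·1.8 + 0.8·13.4 = 11.63.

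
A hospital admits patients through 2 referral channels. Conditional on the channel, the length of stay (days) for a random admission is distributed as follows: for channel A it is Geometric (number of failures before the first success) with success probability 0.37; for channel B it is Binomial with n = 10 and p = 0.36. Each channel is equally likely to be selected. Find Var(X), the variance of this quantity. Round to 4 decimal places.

Per component, A: μ=1.7027, E[X²]=7.5011; B: μ=3.6, E[X²]=15.264.
E[X] = 0.5·1.7027 + 0.5·3.6 = 2.65135.
E[X²] = 0.5·7.5011 + 0.5·15.264 = 11.3825.
Var(X) = E[X²] − (E[X])² = 11.3825 − 7.02966 = 4.35288.

4.3529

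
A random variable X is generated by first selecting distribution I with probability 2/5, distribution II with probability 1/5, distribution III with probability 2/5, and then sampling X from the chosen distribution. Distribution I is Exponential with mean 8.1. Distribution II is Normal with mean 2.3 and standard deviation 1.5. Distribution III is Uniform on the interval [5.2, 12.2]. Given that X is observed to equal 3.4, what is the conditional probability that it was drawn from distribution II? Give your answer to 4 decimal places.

Likelihoods f(3.4 | ·): I: 0.0811369; II: 0.203255; III: 0.
Posterior ∝ prior × likelihood. Numerator for II: 0.2·0.203255 = 0.0406511.
Normalizing constant: 0.4·0.0811369 + 0.2·0.203255 + 0.4·0 = 0.0731058.
P(II | observation) = 0.0406511 / 0.0731058 = 0.556058.

0.5561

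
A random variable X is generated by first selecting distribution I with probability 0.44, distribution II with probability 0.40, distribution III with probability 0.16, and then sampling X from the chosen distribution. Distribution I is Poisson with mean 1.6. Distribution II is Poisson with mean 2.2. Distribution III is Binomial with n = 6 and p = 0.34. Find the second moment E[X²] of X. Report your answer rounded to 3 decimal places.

For each component E[X²] = Var + (mean)², giving I: 4.16; II: 7.04; III: 5.508.
Overall E[X²] = 0.44·4.16 + 0.4·7.04 + 0.16·5.508 = 5.52768.

5.528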